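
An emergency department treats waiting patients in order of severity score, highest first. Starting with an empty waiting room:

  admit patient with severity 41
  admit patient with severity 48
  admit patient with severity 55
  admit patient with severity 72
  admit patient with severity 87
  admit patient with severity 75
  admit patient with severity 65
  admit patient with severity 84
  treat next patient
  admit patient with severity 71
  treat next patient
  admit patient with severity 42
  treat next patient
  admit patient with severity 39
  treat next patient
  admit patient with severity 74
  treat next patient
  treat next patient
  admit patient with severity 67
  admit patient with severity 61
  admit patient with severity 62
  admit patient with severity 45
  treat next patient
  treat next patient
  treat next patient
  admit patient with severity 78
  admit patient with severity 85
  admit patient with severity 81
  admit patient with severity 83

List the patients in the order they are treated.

insert 41 → {41}
insert 48 → {48, 41}
insert 55 → {55, 48, 41}
insert 72 → {72, 55, 48, 41}
insert 87 → {87, 72, 55, 48, 41}
insert 75 → {87, 75, 72, 55, 48, 41}
insert 65 → {87, 75, 72, 65, 55, 48, 41}
insert 84 → {87, 84, 75, 72, 65, 55, 48, 41}
treat next patient → 87; now {84, 75, 72, 65, 55, 48, 41}
insert 71 → {84, 75, 72, 71, 65, 55, 48, 41}
treat next patient → 84; now {75, 72, 71, 65, 55, 48, 41}
insert 42 → {75, 72, 71, 65, 55, 48, 42, 41}
treat next patient → 75; now {72, 71, 65, 55, 48, 42, 41}
insert 39 → {72, 71, 65, 55, 48, 42, 41, 39}
treat next patient → 72; now {71, 65, 55, 48, 42, 41, 39}
insert 74 → {74, 71, 65, 55, 48, 42, 41, 39}
treat next patient → 74; now {71, 65, 55, 48, 42, 41, 39}
treat next patient → 71; now {65, 55, 48, 42, 41, 39}
insert 67 → {67, 65, 55, 48, 42, 41, 39}
insert 61 → {67, 65, 61, 55, 48, 42, 41, 39}
insert 62 → {67, 65, 62, 61, 55, 48, 42, 41, 39}
insert 45 → {67, 65, 62, 61, 55, 48, 45, 42, 41, 39}
treat next patient → 67; now {65, 62, 61, 55, 48, 45, 42, 41, 39}
treat next patient → 65; now {62, 61, 55, 48, 45, 42, 41, 39}
treat next patient → 62; now {61, 55, 48, 45, 42, 41, 39}
insert 78 → {78, 61, 55, 48, 45, 42, 41, 39}
insert 85 → {85, 78, 61, 55, 48, 45, 42, 41, 39}
insert 81 → {85, 81, 78, 61, 55, 48, 45, 42, 41, 39}
insert 83 → {85, 83, 81, 78, 61, 55, 48, 45, 42, 41, 39}

[87, 84, 75, 72, 74, 71, 67, 65, 62]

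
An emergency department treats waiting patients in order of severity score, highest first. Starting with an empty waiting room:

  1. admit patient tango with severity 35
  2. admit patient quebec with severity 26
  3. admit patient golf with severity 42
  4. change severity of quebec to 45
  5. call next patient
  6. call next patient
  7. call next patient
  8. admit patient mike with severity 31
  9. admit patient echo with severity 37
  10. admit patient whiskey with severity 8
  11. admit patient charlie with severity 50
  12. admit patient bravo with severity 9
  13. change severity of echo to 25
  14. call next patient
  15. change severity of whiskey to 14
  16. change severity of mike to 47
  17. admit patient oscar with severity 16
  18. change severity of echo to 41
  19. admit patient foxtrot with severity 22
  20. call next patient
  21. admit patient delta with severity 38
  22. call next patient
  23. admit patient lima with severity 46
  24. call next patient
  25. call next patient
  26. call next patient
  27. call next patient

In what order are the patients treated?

quebec → golf → tango → charlie → mike → echo → lima → delta → foxtrot → oscar

add tango (severity 35) → {tango:35}
add quebec (severity 26) → {tango:35, quebec:26}
add golf (severity 42) → {golf:42, tango:35, quebec:26}
update quebec to severity 45 → {quebec:45, golf:42, tango:35}
call next patient → quebec; now {golf:42, tango:35}
call next patient → golf; now {tango:35}
call next patient → tango; now {}
add mike (severity 31) → {mike:31}
add echo (severity 37) → {echo:37, mike:31}
add whiskey (severity 8) → {echo:37, mike:31, whiskey:8}
add charlie (severity 50) → {charlie:50, echo:37, mike:31, whiskey:8}
add bravo (severity 9) → {charlie:50, echo:37, mike:31, bravo:9, whiskey:8}
update echo to severity 25 → {charlie:50, mike:31, echo:25, bravo:9, whiskey:8}
call next patient → charlie; now {mike:31, echo:25, bravo:9, whiskey:8}
update whiskey to severity 14 → {mike:31, echo:25, whiskey:14, bravo:9}
update mike to severity 47 → {mike:47, echo:25, whiskey:14, bravo:9}
add oscar (severity 16) → {mike:47, echo:25, oscar:16, whiskey:14, bravo:9}
update echo to severity 41 → {mike:47, echo:41, oscar:16, whiskey:14, bravo:9}
add foxtrot (severity 22) → {mike:47, echo:41, foxtrot:22, oscar:16, whiskey:14, bravo:9}
call next patient → mike; now {echo:41, foxtrot:22, oscar:16, whiskey:14, bravo:9}
add delta (severity 38) → {echo:41, delta:38, foxtrot:22, oscar:16, whiskey:14, bravo:9}
call next patient → echo; now {delta:38, foxtrot:22, oscar:16, whiskey:14, bravo:9}
add lima (severity 46) → {lima:46, delta:38, foxtrot:22, oscar:16, whiskey:14, bravo:9}
call next patient → lima; now {delta:38, foxtrot:22, oscar:16, whiskey:14, bravo:9}
call next patient → delta; now {foxtrot:22, oscar:16, whiskey:14, bravo:9}
call next patient → foxtrot; now {oscar:16, whiskey:14, bravo:9}
call next patient → oscar; now {whiskey:14, bravo:9}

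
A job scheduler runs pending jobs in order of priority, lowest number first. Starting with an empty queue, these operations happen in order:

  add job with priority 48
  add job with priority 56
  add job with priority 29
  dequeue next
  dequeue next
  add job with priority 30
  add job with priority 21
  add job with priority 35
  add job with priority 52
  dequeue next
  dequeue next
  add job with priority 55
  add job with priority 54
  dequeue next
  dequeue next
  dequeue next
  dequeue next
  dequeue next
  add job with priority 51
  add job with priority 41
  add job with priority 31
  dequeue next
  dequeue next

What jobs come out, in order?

insert 48 → {48}
insert 56 → {48, 56}
insert 29 → {29, 48, 56}
dequeue next → 29; now {48, 56}
dequeue next → 48; now {56}
insert 30 → {30, 56}
insert 21 → {21, 30, 56}
insert 35 → {21, 30, 35, 56}
insert 52 → {21, 30, 35, 52, 56}
dequeue next → 21; now {30, 35, 52, 56}
dequeue next → 30; now {35, 52, 56}
insert 55 → {35, 52, 55, 56}
insert 54 → {35, 52, 54, 55, 56}
dequeue next → 35; now {52, 54, 55, 56}
dequeue next → 52; now {54, 55, 56}
dequeue next → 54; now {55, 56}
dequeue next → 55; now {56}
dequeue next → 56; now {}
insert 51 → {51}
insert 41 → {41, 51}
insert 31 → {31, 41, 51}
dequeue next → 31; now {41, 51}
dequeue next → 41; now {51}

[29, 48, 21, 30, 35, 52, 54, 55, 56, 31, 41]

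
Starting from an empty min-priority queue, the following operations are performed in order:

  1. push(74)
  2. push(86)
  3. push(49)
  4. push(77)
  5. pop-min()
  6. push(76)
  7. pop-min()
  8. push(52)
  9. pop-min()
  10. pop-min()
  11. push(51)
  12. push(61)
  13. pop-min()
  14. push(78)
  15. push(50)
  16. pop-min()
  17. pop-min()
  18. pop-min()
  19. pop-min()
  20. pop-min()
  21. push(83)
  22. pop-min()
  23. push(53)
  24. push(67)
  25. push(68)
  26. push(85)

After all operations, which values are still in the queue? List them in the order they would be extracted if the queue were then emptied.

53 → 67 → 68 → 85

insert 74 → {74}
insert 86 → {74, 86}
insert 49 → {49, 74, 86}
insert 77 → {49, 74, 77, 86}
pop-min → 49; now {74, 77, 86}
insert 76 → {74, 76, 77, 86}
pop-min → 74; now {76, 77, 86}
insert 52 → {52, 76, 77, 86}
pop-min → 52; now {76, 77, 86}
pop-min → 76; now {77, 86}
insert 51 → {51, 77, 86}
insert 61 → {51, 61, 77, 86}
pop-min → 51; now {61, 77, 86}
insert 78 → {61, 77, 78, 86}
insert 50 → {50, 61, 77, 78, 86}
pop-min → 50; now {61, 77, 78, 86}
pop-min → 61; now {77, 78, 86}
pop-min → 77; now {78, 86}
pop-min → 78; now {86}
pop-min → 86; now {}
insert 83 → {83}
pop-min → 83; now {}
insert 53 → {53}
insert 67 → {53, 67}
insert 68 → {53, 67, 68}
insert 85 → {53, 67, 68, 85}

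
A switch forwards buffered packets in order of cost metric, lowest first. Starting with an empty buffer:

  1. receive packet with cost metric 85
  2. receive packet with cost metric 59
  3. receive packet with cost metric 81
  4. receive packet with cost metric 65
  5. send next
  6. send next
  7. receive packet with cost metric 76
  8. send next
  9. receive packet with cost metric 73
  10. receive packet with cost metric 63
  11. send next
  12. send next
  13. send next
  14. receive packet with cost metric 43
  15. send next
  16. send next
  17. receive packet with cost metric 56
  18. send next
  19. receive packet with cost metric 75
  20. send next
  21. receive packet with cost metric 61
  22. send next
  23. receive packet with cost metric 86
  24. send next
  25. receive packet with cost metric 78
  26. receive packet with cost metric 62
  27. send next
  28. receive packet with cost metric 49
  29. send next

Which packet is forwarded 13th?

insert 85 → {85}
insert 59 → {59, 85}
insert 81 → {59, 81, 85}
insert 65 → {59, 65, 81, 85}
send next → 59; now {65, 81, 85}
send next → 65; now {81, 85}
insert 76 → {76, 81, 85}
send next → 76; now {81, 85}
insert 73 → {73, 81, 85}
insert 63 → {63, 73, 81, 85}
send next → 63; now {73, 81, 85}
send next → 73; now {81, 85}
send next → 81; now {85}
insert 43 → {43, 85}
send next → 43; now {85}
send next → 85; now {}
insert 56 → {56}
send next → 56; now {}
insert 75 → {75}
send next → 75; now {}
insert 61 → {61}
send next → 61; now {}
insert 86 → {86}
send next → 86; now {}
insert 78 → {78}
insert 62 → {62, 78}
send next → 62; now {78}
insert 49 → {49, 78}
send next → 49; now {78}

62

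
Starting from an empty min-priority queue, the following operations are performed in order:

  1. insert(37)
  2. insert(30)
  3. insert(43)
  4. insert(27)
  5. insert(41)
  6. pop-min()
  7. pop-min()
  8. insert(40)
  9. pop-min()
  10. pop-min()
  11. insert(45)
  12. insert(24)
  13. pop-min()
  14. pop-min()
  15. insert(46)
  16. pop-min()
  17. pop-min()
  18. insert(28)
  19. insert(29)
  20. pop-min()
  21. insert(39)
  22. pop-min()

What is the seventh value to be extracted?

43

insert 37 → {37}
insert 30 → {30, 37}
insert 43 → {30, 37, 43}
insert 27 → {27, 30, 37, 43}
insert 41 → {27, 30, 37, 41, 43}
pop-min → 27; now {30, 37, 41, 43}
pop-min → 30; now {37, 41, 43}
insert 40 → {37, 40, 41, 43}
pop-min → 37; now {40, 41, 43}
pop-min → 40; now {41, 43}
insert 45 → {41, 43, 45}
insert 24 → {24, 41, 43, 45}
pop-min → 24; now {41, 43, 45}
pop-min → 41; now {43, 45}
insert 46 → {43, 45, 46}
pop-min → 43; now {45, 46}
pop-min → 45; now {46}
insert 28 → {28, 46}
insert 29 → {28, 29, 46}
pop-min → 28; now {29, 46}
insert 39 → {29, 39, 46}
pop-min → 29; now {39, 46}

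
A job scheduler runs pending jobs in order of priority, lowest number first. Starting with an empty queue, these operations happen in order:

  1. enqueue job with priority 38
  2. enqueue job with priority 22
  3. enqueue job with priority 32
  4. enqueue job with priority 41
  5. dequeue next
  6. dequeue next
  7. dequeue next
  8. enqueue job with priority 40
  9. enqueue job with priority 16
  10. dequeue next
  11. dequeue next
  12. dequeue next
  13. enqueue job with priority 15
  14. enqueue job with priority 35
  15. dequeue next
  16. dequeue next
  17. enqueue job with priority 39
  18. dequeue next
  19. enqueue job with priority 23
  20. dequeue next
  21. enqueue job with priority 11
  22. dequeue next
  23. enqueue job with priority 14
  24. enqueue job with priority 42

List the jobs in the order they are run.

22, 32, 38, 16, 40, 41, 15, 35, 39, 23, 11

insert 38 → {38}
insert 22 → {22, 38}
insert 32 → {22, 32, 38}
insert 41 → {22, 32, 38, 41}
dequeue next → 22; now {32, 38, 41}
dequeue next → 32; now {38, 41}
dequeue next → 38; now {41}
insert 40 → {40, 41}
insert 16 → {16, 40, 41}
dequeue next → 16; now {40, 41}
dequeue next → 40; now {41}
dequeue next → 41; now {}
insert 15 → {15}
insert 35 → {15, 35}
dequeue next → 15; now {35}
dequeue next → 35; now {}
insert 39 → {39}
dequeue next → 39; now {}
insert 23 → {23}
dequeue next → 23; now {}
insert 11 → {11}
dequeue next → 11; now {}
insert 14 → {14}
insert 42 → {14, 42}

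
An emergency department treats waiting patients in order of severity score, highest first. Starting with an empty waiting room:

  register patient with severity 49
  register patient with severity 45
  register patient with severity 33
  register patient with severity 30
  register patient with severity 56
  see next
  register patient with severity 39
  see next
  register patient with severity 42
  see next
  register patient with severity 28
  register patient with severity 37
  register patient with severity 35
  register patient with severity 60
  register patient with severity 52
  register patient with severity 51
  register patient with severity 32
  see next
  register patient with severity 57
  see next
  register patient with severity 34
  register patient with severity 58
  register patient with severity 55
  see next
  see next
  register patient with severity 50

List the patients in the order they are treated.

insert 49 → {49}
insert 45 → {49, 45}
insert 33 → {49, 45, 33}
insert 30 → {49, 45, 33, 30}
insert 56 → {56, 49, 45, 33, 30}
see next → 56; now {49, 45, 33, 30}
insert 39 → {49, 45, 39, 33, 30}
see next → 49; now {45, 39, 33, 30}
insert 42 → {45, 42, 39, 33, 30}
see next → 45; now {42, 39, 33, 30}
insert 28 → {42, 39, 33, 30, 28}
insert 37 → {42, 39, 37, 33, 30, 28}
insert 35 → {42, 39, 37, 35, 33, 30, 28}
insert 60 → {60, 42, 39, 37, 35, 33, 30, 28}
insert 52 → {60, 52, 42, 39, 37, 35, 33, 30, 28}
insert 51 → {60, 52, 51, 42, 39, 37, 35, 33, 30, 28}
insert 32 → {60, 52, 51, 42, 39, 37, 35, 33, 32, 30, 28}
see next → 60; now {52, 51, 42, 39, 37, 35, 33, 32, 30, 28}
insert 57 → {57, 52, 51, 42, 39, 37, 35, 33, 32, 30, 28}
see next → 57; now {52, 51, 42, 39, 37, 35, 33, 32, 30, 28}
insert 34 → {52, 51, 42, 39, 37, 35, 34, 33, 32, 30, 28}
insert 58 → {58, 52, 51, 42, 39, 37, 35, 34, 33, 32, 30, 28}
insert 55 → {58, 55, 52, 51, 42, 39, 37, 35, 34, 33, 32, 30, 28}
see next → 58; now {55, 52, 51, 42, 39, 37, 35, 34, 33, 32, 30, 28}
see next → 55; now {52, 51, 42, 39, 37, 35, 34, 33, 32, 30, 28}
insert 50 → {52, 51, 50, 42, 39, 37, 35, 34, 33, 32, 30, 28}

56, 49, 45, 60, 57, 58, 55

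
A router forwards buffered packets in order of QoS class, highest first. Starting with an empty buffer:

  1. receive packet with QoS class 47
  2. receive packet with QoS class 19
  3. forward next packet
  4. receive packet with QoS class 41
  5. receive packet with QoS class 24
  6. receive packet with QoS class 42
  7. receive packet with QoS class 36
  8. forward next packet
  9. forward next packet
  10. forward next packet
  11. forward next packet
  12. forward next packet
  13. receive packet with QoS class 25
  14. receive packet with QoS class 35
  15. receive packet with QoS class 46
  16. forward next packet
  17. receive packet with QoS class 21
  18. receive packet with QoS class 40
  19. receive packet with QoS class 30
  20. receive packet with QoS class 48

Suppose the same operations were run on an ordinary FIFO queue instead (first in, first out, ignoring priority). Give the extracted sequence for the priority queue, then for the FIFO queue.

insert 47 → {47}
insert 19 → {47, 19}
forward next packet → 47; now {19}
insert 41 → {41, 19}
insert 24 → {41, 24, 19}
insert 42 → {42, 41, 24, 19}
insert 36 → {42, 41, 36, 24, 19}
forward next packet → 42; now {41, 36, 24, 19}
forward next packet → 41; now {36, 24, 19}
forward next packet → 36; now {24, 19}
forward next packet → 24; now {19}
forward next packet → 19; now {}
insert 25 → {25}
insert 35 → {35, 25}
insert 46 → {46, 35, 25}
forward next packet → 46; now {35, 25}
insert 21 → {35, 25, 21}
insert 40 → {40, 35, 25, 21}
insert 30 → {40, 35, 30, 25, 21}
insert 48 → {48, 40, 35, 30, 25, 21}

priority queue: [47, 42, 41, 36, 24, 19, 46]; FIFO queue: [47, 19, 41, 24, 42, 36, 25]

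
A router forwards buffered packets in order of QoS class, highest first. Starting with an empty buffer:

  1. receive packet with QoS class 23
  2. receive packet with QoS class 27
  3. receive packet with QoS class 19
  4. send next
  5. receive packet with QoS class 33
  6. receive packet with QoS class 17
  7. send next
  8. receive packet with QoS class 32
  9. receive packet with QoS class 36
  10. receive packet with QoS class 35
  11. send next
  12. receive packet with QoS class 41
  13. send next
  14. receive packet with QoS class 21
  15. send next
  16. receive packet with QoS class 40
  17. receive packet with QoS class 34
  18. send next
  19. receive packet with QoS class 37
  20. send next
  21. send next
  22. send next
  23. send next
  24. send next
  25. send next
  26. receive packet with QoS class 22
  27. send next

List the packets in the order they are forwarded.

insert 23 → {23}
insert 27 → {27, 23}
insert 19 → {27, 23, 19}
send next → 27; now {23, 19}
insert 33 → {33, 23, 19}
insert 17 → {33, 23, 19, 17}
send next → 33; now {23, 19, 17}
insert 32 → {32, 23, 19, 17}
insert 36 → {36, 32, 23, 19, 17}
insert 35 → {36, 35, 32, 23, 19, 17}
send next → 36; now {35, 32, 23, 19, 17}
insert 41 → {41, 35, 32, 23, 19, 17}
send next → 41; now {35, 32, 23, 19, 17}
insert 21 → {35, 32, 23, 21, 19, 17}
send next → 35; now {32, 23, 21, 19, 17}
insert 40 → {40, 32, 23, 21, 19, 17}
insert 34 → {40, 34, 32, 23, 21, 19, 17}
send next → 40; now {34, 32, 23, 21, 19, 17}
insert 37 → {37, 34, 32, 23, 21, 19, 17}
send next → 37; now {34, 32, 23, 21, 19, 17}
send next → 34; now {32, 23, 21, 19, 17}
send next → 32; now {23, 21, 19, 17}
send next → 23; now {21, 19, 17}
send next → 21; now {19, 17}
send next → 19; now {17}
insert 22 → {22, 17}
send next → 22; now {17}

27, 33, 36, 41, 35, 40, 37, 34, 32, 23, 21, 19, 22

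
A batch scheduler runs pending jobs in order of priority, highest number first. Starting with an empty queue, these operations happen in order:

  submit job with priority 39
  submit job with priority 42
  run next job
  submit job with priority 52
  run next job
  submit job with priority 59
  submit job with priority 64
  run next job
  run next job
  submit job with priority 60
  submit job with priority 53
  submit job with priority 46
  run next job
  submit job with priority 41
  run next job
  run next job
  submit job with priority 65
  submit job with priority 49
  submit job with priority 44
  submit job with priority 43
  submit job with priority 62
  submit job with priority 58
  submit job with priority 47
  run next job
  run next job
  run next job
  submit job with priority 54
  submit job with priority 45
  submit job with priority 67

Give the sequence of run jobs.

42 → 52 → 64 → 59 → 60 → 53 → 46 → 65 → 62 → 58

insert 39 → {39}
insert 42 → {42, 39}
run next job → 42; now {39}
insert 52 → {52, 39}
run next job → 52; now {39}
insert 59 → {59, 39}
insert 64 → {64, 59, 39}
run next job → 64; now {59, 39}
run next job → 59; now {39}
insert 60 → {60, 39}
insert 53 → {60, 53, 39}
insert 46 → {60, 53, 46, 39}
run next job → 60; now {53, 46, 39}
insert 41 → {53, 46, 41, 39}
run next job → 53; now {46, 41, 39}
run next job → 46; now {41, 39}
insert 65 → {65, 41, 39}
insert 49 → {65, 49, 41, 39}
insert 44 → {65, 49, 44, 41, 39}
insert 43 → {65, 49, 44, 43, 41, 39}
insert 62 → {65, 62, 49, 44, 43, 41, 39}
insert 58 → {65, 62, 58, 49, 44, 43, 41, 39}
insert 47 → {65, 62, 58, 49, 47, 44, 43, 41, 39}
run next job → 65; now {62, 58, 49, 47, 44, 43, 41, 39}
run next job → 62; now {58, 49, 47, 44, 43, 41, 39}
run next job → 58; now {49, 47, 44, 43, 41, 39}
insert 54 → {54, 49, 47, 44, 43, 41, 39}
insert 45 → {54, 49, 47, 45, 44, 43, 41, 39}
insert 67 → {67, 54, 49, 47, 45, 44, 43, 41, 39}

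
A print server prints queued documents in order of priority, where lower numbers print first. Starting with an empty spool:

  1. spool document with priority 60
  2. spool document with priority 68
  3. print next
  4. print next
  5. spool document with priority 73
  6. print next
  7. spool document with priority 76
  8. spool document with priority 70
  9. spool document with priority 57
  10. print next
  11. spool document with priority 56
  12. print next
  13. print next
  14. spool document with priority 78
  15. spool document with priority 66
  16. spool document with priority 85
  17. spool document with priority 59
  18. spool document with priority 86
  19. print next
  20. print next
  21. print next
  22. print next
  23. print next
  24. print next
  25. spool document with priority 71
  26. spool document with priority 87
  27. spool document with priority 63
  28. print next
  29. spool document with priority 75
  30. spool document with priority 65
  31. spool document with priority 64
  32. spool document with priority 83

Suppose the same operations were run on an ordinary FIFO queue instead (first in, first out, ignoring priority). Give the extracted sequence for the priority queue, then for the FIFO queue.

insert 60 → {60}
insert 68 → {60, 68}
print next → 60; now {68}
print next → 68; now {}
insert 73 → {73}
print next → 73; now {}
insert 76 → {76}
insert 70 → {70, 76}
insert 57 → {57, 70, 76}
print next → 57; now {70, 76}
insert 56 → {56, 70, 76}
print next → 56; now {70, 76}
print next → 70; now {76}
insert 78 → {76, 78}
insert 66 → {66, 76, 78}
insert 85 → {66, 76, 78, 85}
insert 59 → {59, 66, 76, 78, 85}
insert 86 → {59, 66, 76, 78, 85, 86}
print next → 59; now {66, 76, 78, 85, 86}
print next → 66; now {76, 78, 85, 86}
print next → 76; now {78, 85, 86}
print next → 78; now {85, 86}
print next → 85; now {86}
print next → 86; now {}
insert 71 → {71}
insert 87 → {71, 87}
insert 63 → {63, 71, 87}
print next → 63; now {71, 87}
insert 75 → {71, 75, 87}
insert 65 → {65, 71, 75, 87}
insert 64 → {64, 65, 71, 75, 87}
insert 83 → {64, 65, 71, 75, 83, 87}

priority queue: 60 → 68 → 73 → 57 → 56 → 70 → 59 → 66 → 76 → 78 → 85 → 86 → 63; FIFO queue: 60 → 68 → 73 → 76 → 70 → 57 → 56 → 78 → 66 → 85 → 59 → 86 → 71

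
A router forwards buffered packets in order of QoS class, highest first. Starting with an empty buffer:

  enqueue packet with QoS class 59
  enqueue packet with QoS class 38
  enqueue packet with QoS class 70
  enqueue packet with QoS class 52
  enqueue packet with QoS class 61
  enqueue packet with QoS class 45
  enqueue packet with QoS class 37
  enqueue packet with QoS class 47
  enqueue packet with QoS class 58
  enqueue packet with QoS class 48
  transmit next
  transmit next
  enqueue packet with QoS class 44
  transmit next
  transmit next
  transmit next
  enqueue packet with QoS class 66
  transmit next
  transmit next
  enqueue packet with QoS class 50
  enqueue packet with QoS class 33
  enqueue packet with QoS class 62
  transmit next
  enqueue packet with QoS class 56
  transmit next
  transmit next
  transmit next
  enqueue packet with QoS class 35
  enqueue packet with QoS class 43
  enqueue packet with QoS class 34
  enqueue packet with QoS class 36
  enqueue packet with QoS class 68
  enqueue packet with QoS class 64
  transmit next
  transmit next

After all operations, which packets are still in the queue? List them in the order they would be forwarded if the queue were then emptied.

insert 59 → {59}
insert 38 → {59, 38}
insert 70 → {70, 59, 38}
insert 52 → {70, 59, 52, 38}
insert 61 → {70, 61, 59, 52, 38}
insert 45 → {70, 61, 59, 52, 45, 38}
insert 37 → {70, 61, 59, 52, 45, 38, 37}
insert 47 → {70, 61, 59, 52, 47, 45, 38, 37}
insert 58 → {70, 61, 59, 58, 52, 47, 45, 38, 37}
insert 48 → {70, 61, 59, 58, 52, 48, 47, 45, 38, 37}
transmit next → 70; now {61, 59, 58, 52, 48, 47, 45, 38, 37}
transmit next → 61; now {59, 58, 52, 48, 47, 45, 38, 37}
insert 44 → {59, 58, 52, 48, 47, 45, 44, 38, 37}
transmit next → 59; now {58, 52, 48, 47, 45, 44, 38, 37}
transmit next → 58; now {52, 48, 47, 45, 44, 38, 37}
transmit next → 52; now {48, 47, 45, 44, 38, 37}
insert 66 → {66, 48, 47, 45, 44, 38, 37}
transmit next → 66; now {48, 47, 45, 44, 38, 37}
transmit next → 48; now {47, 45, 44, 38, 37}
insert 50 → {50, 47, 45, 44, 38, 37}
insert 33 → {50, 47, 45, 44, 38, 37, 33}
insert 62 → {62, 50, 47, 45, 44, 38, 37, 33}
transmit next → 62; now {50, 47, 45, 44, 38, 37, 33}
insert 56 → {56, 50, 47, 45, 44, 38, 37, 33}
transmit next → 56; now {50, 47, 45, 44, 38, 37, 33}
transmit next → 50; now {47, 45, 44, 38, 37, 33}
transmit next → 47; now {45, 44, 38, 37, 33}
insert 35 → {45, 44, 38, 37, 35, 33}
insert 43 → {45, 44, 43, 38, 37, 35, 33}
insert 34 → {45, 44, 43, 38, 37, 35, 34, 33}
insert 36 → {45, 44, 43, 38, 37, 36, 35, 34, 33}
insert 68 → {68, 45, 44, 43, 38, 37, 36, 35, 34, 33}
insert 64 → {68, 64, 45, 44, 43, 38, 37, 36, 35, 34, 33}
transmit next → 68; now {64, 45, 44, 43, 38, 37, 36, 35, 34, 33}
transmit next → 64; now {45, 44, 43, 38, 37, 36, 35, 34, 33}

45 → 44 → 43 → 38 → 37 → 36 → 35 → 34 → 33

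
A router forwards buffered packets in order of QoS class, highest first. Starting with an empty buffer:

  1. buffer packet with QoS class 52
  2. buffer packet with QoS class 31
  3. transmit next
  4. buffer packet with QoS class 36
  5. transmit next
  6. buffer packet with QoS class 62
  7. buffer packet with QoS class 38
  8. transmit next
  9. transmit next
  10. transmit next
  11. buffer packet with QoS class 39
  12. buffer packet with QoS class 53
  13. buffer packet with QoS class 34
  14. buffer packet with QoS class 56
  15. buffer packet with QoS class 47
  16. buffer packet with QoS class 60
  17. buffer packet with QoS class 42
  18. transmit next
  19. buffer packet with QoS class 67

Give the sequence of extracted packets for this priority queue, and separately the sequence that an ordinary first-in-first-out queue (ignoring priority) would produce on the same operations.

insert 52 → {52}
insert 31 → {52, 31}
transmit next → 52; now {31}
insert 36 → {36, 31}
transmit next → 36; now {31}
insert 62 → {62, 31}
insert 38 → {62, 38, 31}
transmit next → 62; now {38, 31}
transmit next → 38; now {31}
transmit next → 31; now {}
insert 39 → {39}
insert 53 → {53, 39}
insert 34 → {53, 39, 34}
insert 56 → {56, 53, 39, 34}
insert 47 → {56, 53, 47, 39, 34}
insert 60 → {60, 56, 53, 47, 39, 34}
insert 42 → {60, 56, 53, 47, 42, 39, 34}
transmit next → 60; now {56, 53, 47, 42, 39, 34}
insert 67 → {67, 56, 53, 47, 42, 39, 34}

priority queue: [52, 36, 62, 38, 31, 60]; FIFO queue: [52, 31, 36, 62, 38, 39]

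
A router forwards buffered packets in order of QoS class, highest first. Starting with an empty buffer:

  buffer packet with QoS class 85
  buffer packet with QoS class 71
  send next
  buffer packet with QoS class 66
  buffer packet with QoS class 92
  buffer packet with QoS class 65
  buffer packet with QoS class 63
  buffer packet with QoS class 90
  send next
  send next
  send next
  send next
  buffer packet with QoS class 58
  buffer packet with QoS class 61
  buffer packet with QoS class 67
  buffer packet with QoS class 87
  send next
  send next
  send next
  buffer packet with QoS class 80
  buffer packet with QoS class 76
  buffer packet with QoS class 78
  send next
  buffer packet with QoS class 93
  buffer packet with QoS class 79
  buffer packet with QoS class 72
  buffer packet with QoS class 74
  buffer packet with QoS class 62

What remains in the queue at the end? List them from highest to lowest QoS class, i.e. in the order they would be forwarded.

93, 79, 78, 76, 74, 72, 63, 62, 61, 58

insert 85 → {85}
insert 71 → {85, 71}
send next → 85; now {71}
insert 66 → {71, 66}
insert 92 → {92, 71, 66}
insert 65 → {92, 71, 66, 65}
insert 63 → {92, 71, 66, 65, 63}
insert 90 → {92, 90, 71, 66, 65, 63}
send next → 92; now {90, 71, 66, 65, 63}
send next → 90; now {71, 66, 65, 63}
send next → 71; now {66, 65, 63}
send next → 66; now {65, 63}
insert 58 → {65, 63, 58}
insert 61 → {65, 63, 61, 58}
insert 67 → {67, 65, 63, 61, 58}
insert 87 → {87, 67, 65, 63, 61, 58}
send next → 87; now {67, 65, 63, 61, 58}
send next → 67; now {65, 63, 61, 58}
send next → 65; now {63, 61, 58}
insert 80 → {80, 63, 61, 58}
insert 76 → {80, 76, 63, 61, 58}
insert 78 → {80, 78, 76, 63, 61, 58}
send next → 80; now {78, 76, 63, 61, 58}
insert 93 → {93, 78, 76, 63, 61, 58}
insert 79 → {93, 79, 78, 76, 63, 61, 58}
insert 72 → {93, 79, 78, 76, 72, 63, 61, 58}
insert 74 → {93, 79, 78, 76, 74, 72, 63, 61, 58}
insert 62 → {93, 79, 78, 76, 74, 72, 63, 62, 61, 58}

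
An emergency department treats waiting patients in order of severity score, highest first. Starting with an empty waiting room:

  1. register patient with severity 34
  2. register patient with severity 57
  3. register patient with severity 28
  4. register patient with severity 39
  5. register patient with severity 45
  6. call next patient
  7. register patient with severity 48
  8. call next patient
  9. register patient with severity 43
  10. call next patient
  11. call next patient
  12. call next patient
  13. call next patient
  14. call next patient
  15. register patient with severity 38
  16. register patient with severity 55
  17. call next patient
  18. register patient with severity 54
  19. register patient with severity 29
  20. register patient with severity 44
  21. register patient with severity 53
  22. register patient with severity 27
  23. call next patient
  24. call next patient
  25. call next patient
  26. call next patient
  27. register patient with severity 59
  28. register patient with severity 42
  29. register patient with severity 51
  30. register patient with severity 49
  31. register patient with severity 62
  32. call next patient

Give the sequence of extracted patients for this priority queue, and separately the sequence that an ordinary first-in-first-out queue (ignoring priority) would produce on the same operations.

priority queue: [57, 48, 45, 43, 39, 34, 28, 55, 54, 53, 44, 38, 62]; FIFO queue: [34, 57, 28, 39, 45, 48, 43, 38, 55, 54, 29, 44, 53]

insert 34 → {34}
insert 57 → {57, 34}
insert 28 → {57, 34, 28}
insert 39 → {57, 39, 34, 28}
insert 45 → {57, 45, 39, 34, 28}
call next patient → 57; now {45, 39, 34, 28}
insert 48 → {48, 45, 39, 34, 28}
call next patient → 48; now {45, 39, 34, 28}
insert 43 → {45, 43, 39, 34, 28}
call next patient → 45; now {43, 39, 34, 28}
call next patient → 43; now {39, 34, 28}
call next patient → 39; now {34, 28}
call next patient → 34; now {28}
call next patient → 28; now {}
insert 38 → {38}
insert 55 → {55, 38}
call next patient → 55; now {38}
insert 54 → {54, 38}
insert 29 → {54, 38, 29}
insert 44 → {54, 44, 38, 29}
insert 53 → {54, 53, 44, 38, 29}
insert 27 → {54, 53, 44, 38, 29, 27}
call next patient → 54; now {53, 44, 38, 29, 27}
call next patient → 53; now {44, 38, 29, 27}
call next patient → 44; now {38, 29, 27}
call next patient → 38; now {29, 27}
insert 59 → {59, 29, 27}
insert 42 → {59, 42, 29, 27}
insert 51 → {59, 51, 42, 29, 27}
insert 49 → {59, 51, 49, 42, 29, 27}
insert 62 → {62, 59, 51, 49, 42, 29, 27}
call next patient → 62; now {59, 51, 49, 42, 29, 27}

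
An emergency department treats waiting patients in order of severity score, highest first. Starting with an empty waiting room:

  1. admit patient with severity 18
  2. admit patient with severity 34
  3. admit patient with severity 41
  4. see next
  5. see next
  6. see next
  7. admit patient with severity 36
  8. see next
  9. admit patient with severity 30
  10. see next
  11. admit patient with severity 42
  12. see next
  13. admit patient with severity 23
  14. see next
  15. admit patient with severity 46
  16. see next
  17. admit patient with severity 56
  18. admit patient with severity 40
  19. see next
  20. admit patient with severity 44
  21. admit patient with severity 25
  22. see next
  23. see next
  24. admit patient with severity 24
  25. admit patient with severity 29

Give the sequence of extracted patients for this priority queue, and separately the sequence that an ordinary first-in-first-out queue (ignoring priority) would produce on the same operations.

priority queue: [41, 34, 18, 36, 30, 42, 23, 46, 56, 44, 40]; FIFO queue: 18, 34, 41, 36, 30, 42, 23, 46, 56, 40, 44

insert 18 → {18}
insert 34 → {34, 18}
insert 41 → {41, 34, 18}
see next → 41; now {34, 18}
see next → 34; now {18}
see next → 18; now {}
insert 36 → {36}
see next → 36; now {}
insert 30 → {30}
see next → 30; now {}
insert 42 → {42}
see next → 42; now {}
insert 23 → {23}
see next → 23; now {}
insert 46 → {46}
see next → 46; now {}
insert 56 → {56}
insert 40 → {56, 40}
see next → 56; now {40}
insert 44 → {44, 40}
insert 25 → {44, 40, 25}
see next → 44; now {40, 25}
see next → 40; now {25}
insert 24 → {25, 24}
insert 29 → {29, 25, 24}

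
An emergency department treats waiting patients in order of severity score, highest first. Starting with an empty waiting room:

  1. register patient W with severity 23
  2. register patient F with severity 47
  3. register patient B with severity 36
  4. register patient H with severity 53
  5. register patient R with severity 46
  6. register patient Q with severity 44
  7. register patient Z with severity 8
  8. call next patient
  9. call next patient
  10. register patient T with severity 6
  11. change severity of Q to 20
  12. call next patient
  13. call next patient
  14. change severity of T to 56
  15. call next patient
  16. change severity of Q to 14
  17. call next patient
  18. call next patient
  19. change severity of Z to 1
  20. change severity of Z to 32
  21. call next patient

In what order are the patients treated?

add W (severity 23) → {W:23}
add F (severity 47) → {F:47, W:23}
add B (severity 36) → {F:47, B:36, W:23}
add H (severity 53) → {H:53, F:47, B:36, W:23}
add R (severity 46) → {H:53, F:47, R:46, B:36, W:23}
add Q (severity 44) → {H:53, F:47, R:46, Q:44, B:36, W:23}
add Z (severity 8) → {H:53, F:47, R:46, Q:44, B:36, W:23, Z:8}
call next patient → H; now {F:47, R:46, Q:44, B:36, W:23, Z:8}
call next patient → F; now {R:46, Q:44, B:36, W:23, Z:8}
add T (severity 6) → {R:46, Q:44, B:36, W:23, Z:8, T:6}
update Q to severity 20 → {R:46, B:36, W:23, Q:20, Z:8, T:6}
call next patient → R; now {B:36, W:23, Q:20, Z:8, T:6}
call next patient → B; now {W:23, Q:20, Z:8, T:6}
update T to severity 56 → {T:56, W:23, Q:20, Z:8}
call next patient → T; now {W:23, Q:20, Z:8}
update Q to severity 14 → {W:23, Q:14, Z:8}
call next patient → W; now {Q:14, Z:8}
call next patient → Q; now {Z:8}
update Z to severity 1 → {Z:1}
update Z to severity 32 → {Z:32}
call next patient → Z; now {}

H, F, R, B, T, W, Q, Z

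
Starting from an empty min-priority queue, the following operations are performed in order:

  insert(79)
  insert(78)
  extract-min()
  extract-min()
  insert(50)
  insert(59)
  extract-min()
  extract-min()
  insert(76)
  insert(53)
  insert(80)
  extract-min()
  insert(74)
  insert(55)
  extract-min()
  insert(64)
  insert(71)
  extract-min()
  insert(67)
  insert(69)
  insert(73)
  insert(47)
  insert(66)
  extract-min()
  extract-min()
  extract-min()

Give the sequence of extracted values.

78 → 79 → 50 → 59 → 53 → 55 → 64 → 47 → 66 → 67

insert 79 → {79}
insert 78 → {78, 79}
extract-min → 78; now {79}
extract-min → 79; now {}
insert 50 → {50}
insert 59 → {50, 59}
extract-min → 50; now {59}
extract-min → 59; now {}
insert 76 → {76}
insert 53 → {53, 76}
insert 80 → {53, 76, 80}
extract-min → 53; now {76, 80}
insert 74 → {74, 76, 80}
insert 55 → {55, 74, 76, 80}
extract-min → 55; now {74, 76, 80}
insert 64 → {64, 74, 76, 80}
insert 71 → {64, 71, 74, 76, 80}
extract-min → 64; now {71, 74, 76, 80}
insert 67 → {67, 71, 74, 76, 80}
insert 69 → {67, 69, 71, 74, 76, 80}
insert 73 → {67, 69, 71, 73, 74, 76, 80}
insert 47 → {47, 67, 69, 71, 73, 74, 76, 80}
insert 66 → {47, 66, 67, 69, 71, 73, 74, 76, 80}
extract-min → 47; now {66, 67, 69, 71, 73, 74, 76, 80}
extract-min → 66; now {67, 69, 71, 73, 74, 76, 80}
extract-min → 67; now {69, 71, 73, 74, 76, 80}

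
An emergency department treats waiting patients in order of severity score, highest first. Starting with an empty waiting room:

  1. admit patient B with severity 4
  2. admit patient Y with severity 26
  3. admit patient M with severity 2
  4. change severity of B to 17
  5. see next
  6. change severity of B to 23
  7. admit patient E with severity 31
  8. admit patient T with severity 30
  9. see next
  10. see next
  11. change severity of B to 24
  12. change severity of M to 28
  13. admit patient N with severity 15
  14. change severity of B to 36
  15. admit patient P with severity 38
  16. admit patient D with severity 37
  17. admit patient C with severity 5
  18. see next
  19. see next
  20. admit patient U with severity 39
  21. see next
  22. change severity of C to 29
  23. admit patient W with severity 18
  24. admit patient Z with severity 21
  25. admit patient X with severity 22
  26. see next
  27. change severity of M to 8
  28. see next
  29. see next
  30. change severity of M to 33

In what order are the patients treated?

[Y, E, T, P, D, U, B, C, X]

add B (severity 4) → {B:4}
add Y (severity 26) → {Y:26, B:4}
add M (severity 2) → {Y:26, B:4, M:2}
update B to severity 17 → {Y:26, B:17, M:2}
see next → Y; now {B:17, M:2}
update B to severity 23 → {B:23, M:2}
add E (severity 31) → {E:31, B:23, M:2}
add T (severity 30) → {E:31, T:30, B:23, M:2}
see next → E; now {T:30, B:23, M:2}
see next → T; now {B:23, M:2}
update B to severity 24 → {B:24, M:2}
update M to severity 28 → {M:28, B:24}
add N (severity 15) → {M:28, B:24, N:15}
update B to severity 36 → {B:36, M:28, N:15}
add P (severity 38) → {P:38, B:36, M:28, N:15}
add D (severity 37) → {P:38, D:37, B:36, M:28, N:15}
add C (severity 5) → {P:38, D:37, B:36, M:28, N:15, C:5}
see next → P; now {D:37, B:36, M:28, N:15, C:5}
see next → D; now {B:36, M:28, N:15, C:5}
add U (severity 39) → {U:39, B:36, M:28, N:15, C:5}
see next → U; now {B:36, M:28, N:15, C:5}
update C to severity 29 → {B:36, C:29, M:28, N:15}
add W (severity 18) → {B:36, C:29, M:28, W:18, N:15}
add Z (severity 21) → {B:36, C:29, M:28, Z:21, W:18, N:15}
add X (severity 22) → {B:36, C:29, M:28, X:22, Z:21, W:18, N:15}
see next → B; now {C:29, M:28, X:22, Z:21, W:18, N:15}
update M to severity 8 → {C:29, X:22, Z:21, W:18, N:15, M:8}
see next → C; now {X:22, Z:21, W:18, N:15, M:8}
see next → X; now {Z:21, W:18, N:15, M:8}
update M to severity 33 → {M:33, Z:21, W:18, N:15}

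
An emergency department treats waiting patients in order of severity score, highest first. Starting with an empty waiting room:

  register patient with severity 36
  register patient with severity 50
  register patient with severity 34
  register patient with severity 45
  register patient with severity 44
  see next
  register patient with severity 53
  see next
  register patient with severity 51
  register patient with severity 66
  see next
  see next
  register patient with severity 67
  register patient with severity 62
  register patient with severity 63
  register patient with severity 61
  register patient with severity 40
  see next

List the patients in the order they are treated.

insert 36 → {36}
insert 50 → {50, 36}
insert 34 → {50, 36, 34}
insert 45 → {50, 45, 36, 34}
insert 44 → {50, 45, 44, 36, 34}
see next → 50; now {45, 44, 36, 34}
insert 53 → {53, 45, 44, 36, 34}
see next → 53; now {45, 44, 36, 34}
insert 51 → {51, 45, 44, 36, 34}
insert 66 → {66, 51, 45, 44, 36, 34}
see next → 66; now {51, 45, 44, 36, 34}
see next → 51; now {45, 44, 36, 34}
insert 67 → {67, 45, 44, 36, 34}
insert 62 → {67, 62, 45, 44, 36, 34}
insert 63 → {67, 63, 62, 45, 44, 36, 34}
insert 61 → {67, 63, 62, 61, 45, 44, 36, 34}
insert 40 → {67, 63, 62, 61, 45, 44, 40, 36, 34}
see next → 67; now {63, 62, 61, 45, 44, 40, 36, 34}

50, 53, 66, 51, 67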